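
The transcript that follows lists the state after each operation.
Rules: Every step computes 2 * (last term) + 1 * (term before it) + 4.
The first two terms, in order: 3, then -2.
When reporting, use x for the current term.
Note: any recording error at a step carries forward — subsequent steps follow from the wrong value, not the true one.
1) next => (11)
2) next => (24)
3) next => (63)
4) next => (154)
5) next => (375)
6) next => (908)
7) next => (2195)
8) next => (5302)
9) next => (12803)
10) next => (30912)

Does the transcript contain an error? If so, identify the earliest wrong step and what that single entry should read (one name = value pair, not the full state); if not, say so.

step 1: x = 2*(-2) + (1)*(3) + (4) = 3 -> the transcript has a different value
The audit stops at step 1: the recorded entry is wrong and should be x = 3.

step 1, x = 3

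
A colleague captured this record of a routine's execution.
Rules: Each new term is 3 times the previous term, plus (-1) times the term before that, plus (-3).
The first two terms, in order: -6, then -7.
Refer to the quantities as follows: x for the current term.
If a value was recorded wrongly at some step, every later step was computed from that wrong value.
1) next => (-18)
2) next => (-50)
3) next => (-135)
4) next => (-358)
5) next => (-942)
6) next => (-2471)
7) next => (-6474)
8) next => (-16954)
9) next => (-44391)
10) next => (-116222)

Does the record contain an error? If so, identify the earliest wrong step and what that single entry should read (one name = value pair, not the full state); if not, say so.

Step 1: x = 3*(-7) + (-1)*(-6) + (-3) = -18 — consistent with the record.
Step 2: x = 3*(-18) + (-1)*(-7) + (-3) = -50 — in agreement.
Step 3: x = 3*(-50) + (-1)*(-18) + (-3) = -135 — confirmed correct.
Step 4: x = 3*(-135) + (-1)*(-50) + (-3) = -358 — in agreement.
Step 5: x = 3*(-358) + (-1)*(-135) + (-3) = -942 — no discrepancy.
Step 6: x = 3*(-942) + (-1)*(-358) + (-3) = -2471 — verified.
Step 7: x = 3*(-2471) + (-1)*(-942) + (-3) = -6474 — verified.
Step 8: x = 3*(-6474) + (-1)*(-2471) + (-3) = -16954 — exactly as logged.
Step 9: x = 3*(-16954) + (-1)*(-6474) + (-3) = -44391 — agrees with the record.
Step 10: x = 3*(-44391) + (-1)*(-16954) + (-3) = -116222 — agrees with the record.
Nothing is out of place; the run is error-free.

no error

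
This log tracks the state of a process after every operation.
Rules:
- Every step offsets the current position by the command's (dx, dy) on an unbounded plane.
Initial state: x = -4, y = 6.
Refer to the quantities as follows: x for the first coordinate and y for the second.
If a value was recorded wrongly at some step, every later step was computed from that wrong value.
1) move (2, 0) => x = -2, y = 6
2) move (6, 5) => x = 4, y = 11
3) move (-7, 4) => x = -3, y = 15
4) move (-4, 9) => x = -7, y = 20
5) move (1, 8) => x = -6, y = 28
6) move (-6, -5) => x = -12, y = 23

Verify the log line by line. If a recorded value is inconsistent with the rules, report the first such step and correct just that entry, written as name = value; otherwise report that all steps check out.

1. x = -4 + (2) = -2, y = 6 + (0) = 6 (confirmed correct)
2. x = -2 + (6) = 4, y = 6 + (5) = 11 (consistent with the log)
3. x = 4 + (-7) = -3, y = 11 + (4) = 15 (exactly as logged)
4. x = -3 + (-4) = -7, y = 15 + (9) = 24 (a discrepancy with the log)
So the first discrepancy is step 4, where the right value is y = 24.

step 4, y = 24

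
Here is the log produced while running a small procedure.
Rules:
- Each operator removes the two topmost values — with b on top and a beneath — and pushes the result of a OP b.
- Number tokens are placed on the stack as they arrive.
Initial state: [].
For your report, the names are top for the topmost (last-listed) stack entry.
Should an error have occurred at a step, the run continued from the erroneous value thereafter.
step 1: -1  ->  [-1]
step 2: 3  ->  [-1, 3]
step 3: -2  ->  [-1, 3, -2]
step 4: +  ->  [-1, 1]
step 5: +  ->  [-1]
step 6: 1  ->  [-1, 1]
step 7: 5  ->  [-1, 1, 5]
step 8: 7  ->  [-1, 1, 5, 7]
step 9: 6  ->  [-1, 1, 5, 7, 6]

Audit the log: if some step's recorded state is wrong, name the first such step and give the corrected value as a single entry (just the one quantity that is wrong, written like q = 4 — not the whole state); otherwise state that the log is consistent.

Recomputing the run from the initial state:
step 1: [-1]
step 2: [-1, 3]
step 3: [-1, 3, -2]
step 4: [-1, 1]
step 5: [0]
step 6: [0, 1]
step 7: [0, 1, 5]
step 8: [0, 1, 5, 7]
step 9: [0, 1, 5, 7, 6]
The first disagreement with the log is at step 5, where the value should be top = 0.

step 5, top = 0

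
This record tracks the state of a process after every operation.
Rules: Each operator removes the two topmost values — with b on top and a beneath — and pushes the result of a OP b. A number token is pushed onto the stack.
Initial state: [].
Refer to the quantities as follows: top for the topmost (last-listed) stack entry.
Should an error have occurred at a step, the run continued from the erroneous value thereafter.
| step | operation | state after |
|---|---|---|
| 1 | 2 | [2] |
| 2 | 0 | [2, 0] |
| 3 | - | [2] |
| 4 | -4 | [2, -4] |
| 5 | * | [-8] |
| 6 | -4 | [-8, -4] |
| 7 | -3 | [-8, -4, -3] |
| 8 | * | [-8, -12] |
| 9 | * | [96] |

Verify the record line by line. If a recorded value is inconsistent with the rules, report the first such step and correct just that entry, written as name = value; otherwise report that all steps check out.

step 8, top = 12

Recomputing the run from the initial state:
step 1: [2]
step 2: [2, 0]
step 3: [2]
step 4: [2, -4]
step 5: [-8]
step 6: [-8, -4]
step 7: [-8, -4, -3]
step 8: [-8, 12]
step 9: [-96]
The first disagreement with the record is at step 8, where the value should be top = 12.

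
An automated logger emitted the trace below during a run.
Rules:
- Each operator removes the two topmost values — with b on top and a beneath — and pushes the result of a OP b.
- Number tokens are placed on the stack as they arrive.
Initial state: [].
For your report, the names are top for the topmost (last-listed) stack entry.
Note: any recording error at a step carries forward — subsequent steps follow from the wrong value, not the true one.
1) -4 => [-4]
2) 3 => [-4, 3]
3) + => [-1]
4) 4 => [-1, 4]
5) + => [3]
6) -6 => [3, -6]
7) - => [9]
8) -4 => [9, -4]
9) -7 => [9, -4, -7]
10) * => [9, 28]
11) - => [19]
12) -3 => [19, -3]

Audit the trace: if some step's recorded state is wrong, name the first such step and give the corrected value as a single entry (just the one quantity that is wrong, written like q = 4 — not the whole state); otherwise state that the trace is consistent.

Step 1: push -4: top = -4 — matches.
Step 2: push 3: top = 3 — consistent with the trace.
Step 3: -4 + 3 = -1 — agrees with the trace.
Step 4: push 4: top = 4 — consistent with the trace.
Step 5: -1 + 4 = 3 — verified.
Step 6: push -6: top = -6 — exactly as logged.
Step 7: 3 - -6 = 9 — matches.
Step 8: push -4: top = -4 — exactly as logged.
Step 9: push -7: top = -7 — checks out.
Step 10: -4 * -7 = 28 — exactly as logged.
Step 11: 9 - 28 = -19 — the trace disagrees here.
First incorrect step: 11; the correct value is top = -19.

step 11, top = -19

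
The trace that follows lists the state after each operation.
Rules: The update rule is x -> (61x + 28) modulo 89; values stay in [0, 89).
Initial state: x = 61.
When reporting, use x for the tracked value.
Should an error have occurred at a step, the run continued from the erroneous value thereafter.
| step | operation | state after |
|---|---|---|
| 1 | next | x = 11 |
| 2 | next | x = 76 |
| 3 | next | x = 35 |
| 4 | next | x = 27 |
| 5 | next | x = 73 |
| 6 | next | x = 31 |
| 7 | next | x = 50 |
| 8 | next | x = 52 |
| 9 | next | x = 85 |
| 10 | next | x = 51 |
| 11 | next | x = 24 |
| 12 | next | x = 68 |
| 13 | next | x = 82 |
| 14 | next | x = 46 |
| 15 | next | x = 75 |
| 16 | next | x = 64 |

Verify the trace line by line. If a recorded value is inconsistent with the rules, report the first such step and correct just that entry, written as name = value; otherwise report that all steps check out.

step 1: x = (61*61 + 28) mod 89 = 11 -> same as recorded
step 2: x = (61*11 + 28) mod 89 = 76 -> no discrepancy
step 3: x = (61*76 + 28) mod 89 = 36 -> a discrepancy with the trace
Conclusion: step 3 carries the first error; the entry should be x = 36.

step 3, x = 36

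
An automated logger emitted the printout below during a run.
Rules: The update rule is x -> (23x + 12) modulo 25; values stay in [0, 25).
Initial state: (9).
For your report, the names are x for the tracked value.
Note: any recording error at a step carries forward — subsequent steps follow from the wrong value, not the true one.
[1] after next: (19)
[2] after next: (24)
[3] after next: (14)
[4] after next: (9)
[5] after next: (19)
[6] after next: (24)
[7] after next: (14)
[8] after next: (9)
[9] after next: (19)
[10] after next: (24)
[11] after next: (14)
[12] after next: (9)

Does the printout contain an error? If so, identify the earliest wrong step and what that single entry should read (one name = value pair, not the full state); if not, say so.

Step 1: x = (23*9 + 12) mod 25 = 19 — consistent with the printout.
Step 2: x = (23*19 + 12) mod 25 = 24 — checks out.
Step 3: x = (23*24 + 12) mod 25 = 14 — checks out.
Step 4: x = (23*14 + 12) mod 25 = 9 — consistent with the printout.
Step 5: x = (23*9 + 12) mod 25 = 19 — checks out.
Step 6: x = (23*19 + 12) mod 25 = 24 — matches.
Step 7: x = (23*24 + 12) mod 25 = 14 — exactly as logged.
Step 8: x = (23*14 + 12) mod 25 = 9 — checks out.
Step 9: x = (23*9 + 12) mod 25 = 19 — checks out.
Step 10: x = (23*19 + 12) mod 25 = 24 — matches.
Step 11: x = (23*24 + 12) mod 25 = 14 — matches.
Step 12: x = (23*14 + 12) mod 25 = 9 — checks out.
Every step is consistent.

no error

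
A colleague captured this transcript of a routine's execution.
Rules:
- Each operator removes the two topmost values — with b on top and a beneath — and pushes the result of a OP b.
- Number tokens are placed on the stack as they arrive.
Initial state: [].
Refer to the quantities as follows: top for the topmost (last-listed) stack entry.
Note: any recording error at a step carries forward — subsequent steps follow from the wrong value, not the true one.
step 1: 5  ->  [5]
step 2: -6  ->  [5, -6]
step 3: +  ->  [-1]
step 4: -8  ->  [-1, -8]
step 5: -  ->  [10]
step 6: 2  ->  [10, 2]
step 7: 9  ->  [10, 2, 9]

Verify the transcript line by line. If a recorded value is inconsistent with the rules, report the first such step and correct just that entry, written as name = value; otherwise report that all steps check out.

step 5, top = 7

step 1: push 5: top = 5 -> checks out
step 2: push -6: top = -6 -> verified
step 3: 5 + -6 = -1 -> checks out
step 4: push -8: top = -8 -> consistent with the transcript
step 5: -1 - -8 = 7 -> the recorded entry deviates here
Step 5 is the first one off; corrected, top = 7.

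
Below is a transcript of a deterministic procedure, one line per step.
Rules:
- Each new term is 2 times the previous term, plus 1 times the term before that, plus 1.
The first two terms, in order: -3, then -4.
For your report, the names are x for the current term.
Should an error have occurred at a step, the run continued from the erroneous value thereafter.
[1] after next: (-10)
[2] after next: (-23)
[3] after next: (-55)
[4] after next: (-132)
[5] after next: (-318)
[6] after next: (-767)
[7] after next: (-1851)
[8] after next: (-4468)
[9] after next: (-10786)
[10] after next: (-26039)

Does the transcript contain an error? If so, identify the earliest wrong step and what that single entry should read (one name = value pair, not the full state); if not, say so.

1. x = 2*(-4) + (1)*(-3) + (1) = -10 (exactly as logged)
2. x = 2*(-10) + (1)*(-4) + (1) = -23 (same as recorded)
3. x = 2*(-23) + (1)*(-10) + (1) = -55 (exactly as logged)
4. x = 2*(-55) + (1)*(-23) + (1) = -132 (consistent with the transcript)
5. x = 2*(-132) + (1)*(-55) + (1) = -318 (verified)
6. x = 2*(-318) + (1)*(-132) + (1) = -767 (in agreement)
7. x = 2*(-767) + (1)*(-318) + (1) = -1851 (checks out)
8. x = 2*(-1851) + (1)*(-767) + (1) = -4468 (agrees with the transcript)
9. x = 2*(-4468) + (1)*(-1851) + (1) = -10786 (agrees with the transcript)
10. x = 2*(-10786) + (1)*(-4468) + (1) = -26039 (exactly as logged)
All steps check out; nothing to correct.

no error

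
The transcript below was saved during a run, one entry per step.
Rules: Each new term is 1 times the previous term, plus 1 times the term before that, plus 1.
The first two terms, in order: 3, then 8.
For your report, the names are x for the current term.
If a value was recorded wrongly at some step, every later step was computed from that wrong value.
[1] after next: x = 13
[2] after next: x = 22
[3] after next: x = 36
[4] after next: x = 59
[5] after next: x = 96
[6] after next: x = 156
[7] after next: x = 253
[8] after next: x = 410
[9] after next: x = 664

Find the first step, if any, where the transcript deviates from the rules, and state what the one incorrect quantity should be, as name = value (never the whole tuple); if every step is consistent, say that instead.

Recomputing the run from the initial state:
step 1: x = 12
step 2: x = 21
step 3: x = 34
step 4: x = 56
step 5: x = 91
step 6: x = 148
step 7: x = 240
step 8: x = 389
step 9: x = 630
The first disagreement with the transcript is at step 1, where the value should be x = 12.

step 1, x = 12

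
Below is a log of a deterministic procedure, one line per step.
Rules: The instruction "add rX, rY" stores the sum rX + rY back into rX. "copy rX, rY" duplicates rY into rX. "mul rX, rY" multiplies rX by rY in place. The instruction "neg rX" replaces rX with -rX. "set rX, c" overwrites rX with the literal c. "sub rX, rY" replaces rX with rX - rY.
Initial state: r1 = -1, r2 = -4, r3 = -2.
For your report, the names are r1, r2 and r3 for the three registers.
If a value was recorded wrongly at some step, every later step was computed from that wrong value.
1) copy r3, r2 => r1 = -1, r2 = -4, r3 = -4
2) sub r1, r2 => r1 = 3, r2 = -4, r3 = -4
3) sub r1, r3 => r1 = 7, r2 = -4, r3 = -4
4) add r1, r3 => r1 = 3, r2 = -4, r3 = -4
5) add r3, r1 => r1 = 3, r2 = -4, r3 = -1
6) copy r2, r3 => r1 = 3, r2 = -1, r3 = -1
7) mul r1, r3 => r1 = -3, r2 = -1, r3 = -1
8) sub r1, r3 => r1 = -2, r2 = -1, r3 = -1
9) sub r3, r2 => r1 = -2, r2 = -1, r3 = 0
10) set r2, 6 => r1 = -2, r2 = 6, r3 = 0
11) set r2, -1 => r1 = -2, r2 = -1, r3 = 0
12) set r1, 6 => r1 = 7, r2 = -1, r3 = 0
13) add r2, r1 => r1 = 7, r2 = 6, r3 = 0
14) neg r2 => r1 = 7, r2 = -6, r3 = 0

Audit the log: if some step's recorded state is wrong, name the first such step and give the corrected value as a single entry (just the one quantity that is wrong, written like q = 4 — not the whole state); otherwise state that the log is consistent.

1. r3 = -4 (consistent with the log)
2. r1 = -1 - -4 = 3 (consistent with the log)
3. r1 = 3 - -4 = 7 (confirmed correct)
4. r1 = 7 + -4 = 3 (confirmed correct)
5. r3 = -4 + 3 = -1 (exactly as logged)
6. r2 = -1 (verified)
7. r1 = 3 * -1 = -3 (exactly as logged)
8. r1 = -3 - -1 = -2 (verified)
9. r3 = -1 - -1 = 0 (agrees with the log)
10. r2 = 6 (verified)
11. r2 = -1 (exactly as logged)
12. r1 = 6 (the log disagrees here)
Step 12 is the first one off; corrected, r1 = 6.

step 12, r1 = 6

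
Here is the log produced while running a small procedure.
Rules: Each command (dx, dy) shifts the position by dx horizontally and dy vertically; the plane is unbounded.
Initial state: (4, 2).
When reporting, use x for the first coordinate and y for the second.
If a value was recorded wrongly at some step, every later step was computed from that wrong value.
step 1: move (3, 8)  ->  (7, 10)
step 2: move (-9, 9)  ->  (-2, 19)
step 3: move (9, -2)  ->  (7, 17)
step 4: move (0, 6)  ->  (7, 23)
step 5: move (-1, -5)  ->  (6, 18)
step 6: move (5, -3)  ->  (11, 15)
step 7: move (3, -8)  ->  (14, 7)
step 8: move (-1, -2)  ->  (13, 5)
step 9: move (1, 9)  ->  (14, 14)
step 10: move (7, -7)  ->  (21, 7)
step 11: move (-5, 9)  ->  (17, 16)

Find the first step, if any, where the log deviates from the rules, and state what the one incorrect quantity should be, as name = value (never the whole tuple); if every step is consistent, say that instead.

1. x = 4 + (3) = 7, y = 2 + (8) = 10 (matches)
2. x = 7 + (-9) = -2, y = 10 + (9) = 19 (confirmed correct)
3. x = -2 + (9) = 7, y = 19 + (-2) = 17 (verified)
4. x = 7 + (0) = 7, y = 17 + (6) = 23 (in agreement)
5. x = 7 + (-1) = 6, y = 23 + (-5) = 18 (no discrepancy)
6. x = 6 + (5) = 11, y = 18 + (-3) = 15 (checks out)
7. x = 11 + (3) = 14, y = 15 + (-8) = 7 (confirmed correct)
8. x = 14 + (-1) = 13, y = 7 + (-2) = 5 (confirmed correct)
9. x = 13 + (1) = 14, y = 5 + (9) = 14 (confirmed correct)
10. x = 14 + (7) = 21, y = 14 + (-7) = 7 (consistent with the log)
11. x = 21 + (-5) = 16, y = 7 + (9) = 16 (the recorded entry deviates here)
First deviation found at step 11; the corrected entry is x = 16.

step 11, x = 16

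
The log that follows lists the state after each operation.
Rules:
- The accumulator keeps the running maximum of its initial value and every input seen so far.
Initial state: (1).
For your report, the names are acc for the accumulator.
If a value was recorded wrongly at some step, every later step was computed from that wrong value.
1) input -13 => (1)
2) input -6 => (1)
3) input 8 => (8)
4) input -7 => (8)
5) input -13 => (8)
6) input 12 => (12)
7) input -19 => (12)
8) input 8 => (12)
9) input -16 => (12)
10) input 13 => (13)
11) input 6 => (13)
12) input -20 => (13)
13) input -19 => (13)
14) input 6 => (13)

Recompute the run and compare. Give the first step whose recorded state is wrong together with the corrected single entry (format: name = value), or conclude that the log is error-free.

no error

1. acc = max(1, -13) = 1 (same as recorded)
2. acc = max(1, -6) = 1 (verified)
3. acc = max(1, 8) = 8 (same as recorded)
4. acc = max(8, -7) = 8 (checks out)
5. acc = max(8, -13) = 8 (no discrepancy)
6. acc = max(8, 12) = 12 (same as recorded)
7. acc = max(12, -19) = 12 (no discrepancy)
8. acc = max(12, 8) = 12 (no discrepancy)
9. acc = max(12, -16) = 12 (confirmed correct)
10. acc = max(12, 13) = 13 (no discrepancy)
11. acc = max(13, 6) = 13 (same as recorded)
12. acc = max(13, -20) = 13 (no discrepancy)
13. acc = max(13, -19) = 13 (exactly as logged)
14. acc = max(13, 6) = 13 (checks out)
Each recorded entry agrees with the recomputation.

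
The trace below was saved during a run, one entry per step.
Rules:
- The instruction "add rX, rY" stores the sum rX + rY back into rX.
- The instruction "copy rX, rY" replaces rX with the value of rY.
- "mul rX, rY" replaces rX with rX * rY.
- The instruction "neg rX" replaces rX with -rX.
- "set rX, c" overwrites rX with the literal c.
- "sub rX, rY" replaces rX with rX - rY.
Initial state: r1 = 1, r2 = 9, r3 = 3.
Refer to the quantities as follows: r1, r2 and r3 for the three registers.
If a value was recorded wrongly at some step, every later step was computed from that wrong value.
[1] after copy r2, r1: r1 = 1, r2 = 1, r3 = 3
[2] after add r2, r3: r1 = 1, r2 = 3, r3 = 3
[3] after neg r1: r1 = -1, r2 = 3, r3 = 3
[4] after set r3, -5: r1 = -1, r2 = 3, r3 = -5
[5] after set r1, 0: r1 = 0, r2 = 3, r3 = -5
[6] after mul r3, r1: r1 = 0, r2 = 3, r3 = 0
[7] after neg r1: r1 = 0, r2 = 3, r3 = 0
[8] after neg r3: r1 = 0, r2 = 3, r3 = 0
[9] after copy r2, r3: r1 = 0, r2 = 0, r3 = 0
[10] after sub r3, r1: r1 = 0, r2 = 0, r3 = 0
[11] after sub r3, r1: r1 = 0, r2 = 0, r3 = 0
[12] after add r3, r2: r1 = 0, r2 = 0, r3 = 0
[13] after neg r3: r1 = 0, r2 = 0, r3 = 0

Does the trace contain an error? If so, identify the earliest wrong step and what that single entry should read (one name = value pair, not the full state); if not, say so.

step 2, r2 = 4

step 1: r2 = 1 -> confirmed correct
step 2: r2 = 1 + 3 = 4 -> a discrepancy with the trace
First incorrect step: 2; the correct value is r2 = 4.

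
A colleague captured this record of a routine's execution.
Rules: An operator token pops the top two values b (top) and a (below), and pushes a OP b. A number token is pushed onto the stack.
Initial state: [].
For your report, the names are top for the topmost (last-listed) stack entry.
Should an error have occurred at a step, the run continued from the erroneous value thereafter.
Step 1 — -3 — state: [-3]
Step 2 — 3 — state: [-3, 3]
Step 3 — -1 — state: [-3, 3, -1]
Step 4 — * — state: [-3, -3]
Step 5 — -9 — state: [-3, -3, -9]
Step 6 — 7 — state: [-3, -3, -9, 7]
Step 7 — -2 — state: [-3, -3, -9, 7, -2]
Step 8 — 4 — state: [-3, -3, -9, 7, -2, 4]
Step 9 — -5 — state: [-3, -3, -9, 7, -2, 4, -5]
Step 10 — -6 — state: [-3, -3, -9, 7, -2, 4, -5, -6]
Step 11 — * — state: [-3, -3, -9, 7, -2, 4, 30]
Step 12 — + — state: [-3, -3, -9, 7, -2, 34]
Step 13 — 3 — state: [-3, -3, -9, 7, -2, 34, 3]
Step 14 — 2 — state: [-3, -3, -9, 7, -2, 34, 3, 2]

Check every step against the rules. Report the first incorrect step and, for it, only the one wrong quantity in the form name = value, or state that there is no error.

no error

step 1: push -3: top = -3 -> consistent with the record
step 2: push 3: top = 3 -> in agreement
step 3: push -1: top = -1 -> no discrepancy
step 4: 3 * -1 = -3 -> consistent with the record
step 5: push -9: top = -9 -> matches
step 6: push 7: top = 7 -> in agreement
step 7: push -2: top = -2 -> confirmed correct
step 8: push 4: top = 4 -> same as recorded
step 9: push -5: top = -5 -> in agreement
step 10: push -6: top = -6 -> same as recorded
step 11: -5 * -6 = 30 -> exactly as logged
step 12: 4 + 30 = 34 -> no discrepancy
step 13: push 3: top = 3 -> checks out
step 14: push 2: top = 2 -> agrees with the record
No step deviates from the rules.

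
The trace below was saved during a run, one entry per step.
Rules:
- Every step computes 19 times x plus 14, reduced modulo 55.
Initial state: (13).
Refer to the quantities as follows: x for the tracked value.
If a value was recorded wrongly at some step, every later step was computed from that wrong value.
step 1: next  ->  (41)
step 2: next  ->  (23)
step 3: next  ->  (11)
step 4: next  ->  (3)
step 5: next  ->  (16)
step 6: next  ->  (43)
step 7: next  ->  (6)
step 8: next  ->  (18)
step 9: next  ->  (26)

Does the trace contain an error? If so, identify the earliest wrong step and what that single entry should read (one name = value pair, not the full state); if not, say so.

Recomputing the run from the initial state:
step 1: x = 41
step 2: x = 23
step 3: x = 11
step 4: x = 3
step 5: x = 16
step 6: x = 43
step 7: x = 6
step 8: x = 18
step 9: x = 26
This matches the trace at every step.

no error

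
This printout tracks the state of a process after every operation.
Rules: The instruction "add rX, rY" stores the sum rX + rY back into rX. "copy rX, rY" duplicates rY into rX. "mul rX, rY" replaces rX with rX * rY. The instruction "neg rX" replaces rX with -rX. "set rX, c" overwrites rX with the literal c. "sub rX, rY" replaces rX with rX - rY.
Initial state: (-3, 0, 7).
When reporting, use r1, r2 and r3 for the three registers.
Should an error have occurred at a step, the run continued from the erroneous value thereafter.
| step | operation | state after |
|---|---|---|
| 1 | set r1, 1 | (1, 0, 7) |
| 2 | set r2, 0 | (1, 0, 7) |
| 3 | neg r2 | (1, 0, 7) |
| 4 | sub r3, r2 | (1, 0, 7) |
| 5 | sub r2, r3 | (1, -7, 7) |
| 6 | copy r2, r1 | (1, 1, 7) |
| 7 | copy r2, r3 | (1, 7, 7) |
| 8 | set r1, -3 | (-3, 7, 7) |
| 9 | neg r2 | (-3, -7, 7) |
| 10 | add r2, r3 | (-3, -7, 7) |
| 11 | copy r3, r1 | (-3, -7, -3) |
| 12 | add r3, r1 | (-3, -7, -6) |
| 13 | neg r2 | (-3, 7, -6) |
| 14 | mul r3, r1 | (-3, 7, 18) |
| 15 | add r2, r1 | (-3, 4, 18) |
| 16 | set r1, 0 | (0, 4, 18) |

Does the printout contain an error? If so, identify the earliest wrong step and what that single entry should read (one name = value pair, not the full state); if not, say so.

step 10, r2 = 0

Recomputing the run from the initial state:
step 1: r1 = 1, r2 = 0, r3 = 7
step 2: r1 = 1, r2 = 0, r3 = 7
step 3: r1 = 1, r2 = 0, r3 = 7
step 4: r1 = 1, r2 = 0, r3 = 7
step 5: r1 = 1, r2 = -7, r3 = 7
step 6: r1 = 1, r2 = 1, r3 = 7
step 7: r1 = 1, r2 = 7, r3 = 7
step 8: r1 = -3, r2 = 7, r3 = 7
step 9: r1 = -3, r2 = -7, r3 = 7
step 10: r1 = -3, r2 = 0, r3 = 7
step 11: r1 = -3, r2 = 0, r3 = -3
step 12: r1 = -3, r2 = 0, r3 = -6
step 13: r1 = -3, r2 = 0, r3 = -6
step 14: r1 = -3, r2 = 0, r3 = 18
step 15: r1 = -3, r2 = -3, r3 = 18
step 16: r1 = 0, r2 = -3, r3 = 18
The first disagreement with the printout is at step 10, where the value should be r2 = 0.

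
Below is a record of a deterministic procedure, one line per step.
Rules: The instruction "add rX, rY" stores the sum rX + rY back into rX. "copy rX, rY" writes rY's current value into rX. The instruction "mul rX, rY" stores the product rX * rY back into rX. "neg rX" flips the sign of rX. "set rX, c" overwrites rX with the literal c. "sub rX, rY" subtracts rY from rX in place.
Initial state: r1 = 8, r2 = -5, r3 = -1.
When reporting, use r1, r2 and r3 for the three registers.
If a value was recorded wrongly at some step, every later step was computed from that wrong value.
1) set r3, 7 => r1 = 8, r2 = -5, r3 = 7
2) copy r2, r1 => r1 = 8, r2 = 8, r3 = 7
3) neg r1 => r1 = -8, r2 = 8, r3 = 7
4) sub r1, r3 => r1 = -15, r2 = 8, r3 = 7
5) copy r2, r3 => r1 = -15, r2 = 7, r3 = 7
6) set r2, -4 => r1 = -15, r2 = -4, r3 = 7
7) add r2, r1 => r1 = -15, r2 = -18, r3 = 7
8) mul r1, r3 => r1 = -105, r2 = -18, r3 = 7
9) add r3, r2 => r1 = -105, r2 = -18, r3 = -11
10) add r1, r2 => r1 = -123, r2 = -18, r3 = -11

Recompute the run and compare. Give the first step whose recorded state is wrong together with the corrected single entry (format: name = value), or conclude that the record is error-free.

1. r3 = 7 (consistent with the record)
2. r2 = 8 (checks out)
3. r1 = -(8) = -8 (matches)
4. r1 = -8 - 7 = -15 (no discrepancy)
5. r2 = 7 (verified)
6. r2 = -4 (consistent with the record)
7. r2 = -4 + -15 = -19 (first mismatch against the record)
Step 7 is the first one off; corrected, r2 = -19.

step 7, r2 = -19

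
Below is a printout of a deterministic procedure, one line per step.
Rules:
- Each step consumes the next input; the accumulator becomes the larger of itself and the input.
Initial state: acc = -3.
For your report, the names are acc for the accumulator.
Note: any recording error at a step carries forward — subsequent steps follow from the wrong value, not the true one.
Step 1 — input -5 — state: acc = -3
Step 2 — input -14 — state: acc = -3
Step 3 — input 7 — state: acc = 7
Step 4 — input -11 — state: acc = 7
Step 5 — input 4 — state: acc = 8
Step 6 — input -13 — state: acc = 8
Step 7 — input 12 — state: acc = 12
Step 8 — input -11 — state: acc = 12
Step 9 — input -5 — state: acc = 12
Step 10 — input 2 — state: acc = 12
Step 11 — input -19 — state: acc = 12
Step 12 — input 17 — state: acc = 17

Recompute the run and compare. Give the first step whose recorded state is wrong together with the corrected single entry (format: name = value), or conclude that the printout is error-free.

step 1: acc = max(-3, -5) = -3 -> verified
step 2: acc = max(-3, -14) = -3 -> no discrepancy
step 3: acc = max(-3, 7) = 7 -> in agreement
step 4: acc = max(7, -11) = 7 -> same as recorded
step 5: acc = max(7, 4) = 7 -> a discrepancy with the printout
First incorrect step: 5; the correct value is acc = 7.

step 5, acc = 7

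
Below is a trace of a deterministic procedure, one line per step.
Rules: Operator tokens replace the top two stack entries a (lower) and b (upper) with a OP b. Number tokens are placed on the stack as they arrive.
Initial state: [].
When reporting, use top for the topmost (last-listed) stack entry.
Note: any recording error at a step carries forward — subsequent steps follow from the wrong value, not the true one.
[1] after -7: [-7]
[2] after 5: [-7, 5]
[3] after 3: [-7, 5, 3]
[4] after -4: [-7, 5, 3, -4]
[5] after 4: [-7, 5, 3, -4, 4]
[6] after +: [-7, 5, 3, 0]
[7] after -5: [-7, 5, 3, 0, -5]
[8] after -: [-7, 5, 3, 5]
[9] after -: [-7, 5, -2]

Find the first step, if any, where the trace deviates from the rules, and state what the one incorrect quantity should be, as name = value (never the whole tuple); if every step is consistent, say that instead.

no error

1. push -7: top = -7 (agrees with the trace)
2. push 5: top = 5 (same as recorded)
3. push 3: top = 3 (matches)
4. push -4: top = -4 (no discrepancy)
5. push 4: top = 4 (confirmed correct)
6. -4 + 4 = 0 (checks out)
7. push -5: top = -5 (verified)
8. 0 - -5 = 5 (confirmed correct)
9. 3 - 5 = -2 (same as recorded)
The recomputation confirms every line.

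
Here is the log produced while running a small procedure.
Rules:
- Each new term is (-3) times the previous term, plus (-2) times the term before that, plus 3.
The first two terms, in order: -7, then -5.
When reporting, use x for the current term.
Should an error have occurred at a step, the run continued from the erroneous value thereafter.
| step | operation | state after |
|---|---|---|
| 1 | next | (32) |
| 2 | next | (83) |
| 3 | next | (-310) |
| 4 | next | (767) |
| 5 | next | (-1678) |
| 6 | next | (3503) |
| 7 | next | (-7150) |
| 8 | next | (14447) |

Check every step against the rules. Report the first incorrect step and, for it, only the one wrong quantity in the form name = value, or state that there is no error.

step 2, x = -83

Step 1: x = -3*(-5) + (-2)*(-7) + (3) = 32 — exactly as logged.
Step 2: x = -3*(32) + (-2)*(-5) + (3) = -83 — first mismatch against the log.
The audit stops at step 2: the recorded entry is wrong and should be x = -83.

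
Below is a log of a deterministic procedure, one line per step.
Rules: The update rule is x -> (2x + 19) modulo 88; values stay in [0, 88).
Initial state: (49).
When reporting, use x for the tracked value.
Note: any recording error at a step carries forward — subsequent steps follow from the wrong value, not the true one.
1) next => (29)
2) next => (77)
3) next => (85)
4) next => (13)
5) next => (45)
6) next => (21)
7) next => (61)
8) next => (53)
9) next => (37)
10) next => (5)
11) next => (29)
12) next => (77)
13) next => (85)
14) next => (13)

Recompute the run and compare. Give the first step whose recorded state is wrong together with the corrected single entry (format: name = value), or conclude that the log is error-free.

Recomputing the run from the initial state:
step 1: x = 29
step 2: x = 77
step 3: x = 85
step 4: x = 13
step 5: x = 45
step 6: x = 21
step 7: x = 61
step 8: x = 53
step 9: x = 37
step 10: x = 5
step 11: x = 29
step 12: x = 77
step 13: x = 85
step 14: x = 13
This matches the log at every step.

no error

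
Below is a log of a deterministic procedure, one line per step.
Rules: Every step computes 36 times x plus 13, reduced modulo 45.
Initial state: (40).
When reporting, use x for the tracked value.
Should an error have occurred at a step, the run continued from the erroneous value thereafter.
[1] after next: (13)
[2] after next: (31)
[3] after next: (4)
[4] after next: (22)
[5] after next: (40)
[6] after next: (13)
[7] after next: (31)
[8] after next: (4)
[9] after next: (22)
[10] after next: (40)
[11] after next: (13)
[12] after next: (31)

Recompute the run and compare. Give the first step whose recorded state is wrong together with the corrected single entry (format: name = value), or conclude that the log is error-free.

Recomputing the run from the initial state:
step 1: x = 13
step 2: x = 31
step 3: x = 4
step 4: x = 22
step 5: x = 40
step 6: x = 13
step 7: x = 31
step 8: x = 4
step 9: x = 22
step 10: x = 40
step 11: x = 13
step 12: x = 31
This matches the log at every step.

no error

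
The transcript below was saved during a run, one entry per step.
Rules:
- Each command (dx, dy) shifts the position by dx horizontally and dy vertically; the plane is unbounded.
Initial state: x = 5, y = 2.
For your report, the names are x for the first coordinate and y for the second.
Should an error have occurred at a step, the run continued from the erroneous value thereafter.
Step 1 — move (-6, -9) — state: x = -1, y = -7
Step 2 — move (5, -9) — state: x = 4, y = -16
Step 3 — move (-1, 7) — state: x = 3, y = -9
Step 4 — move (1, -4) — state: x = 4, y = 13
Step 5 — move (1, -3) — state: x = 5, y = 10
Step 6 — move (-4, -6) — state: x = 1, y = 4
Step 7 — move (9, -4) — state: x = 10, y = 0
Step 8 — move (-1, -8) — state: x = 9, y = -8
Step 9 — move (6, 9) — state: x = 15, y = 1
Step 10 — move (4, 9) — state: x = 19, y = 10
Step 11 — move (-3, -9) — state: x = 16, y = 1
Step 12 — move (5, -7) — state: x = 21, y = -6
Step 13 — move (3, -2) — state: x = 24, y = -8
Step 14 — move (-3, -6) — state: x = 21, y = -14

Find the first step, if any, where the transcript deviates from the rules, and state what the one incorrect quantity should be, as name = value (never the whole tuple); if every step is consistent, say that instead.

Step 1: x = 5 + (-6) = -1, y = 2 + (-9) = -7 — consistent with the transcript.
Step 2: x = -1 + (5) = 4, y = -7 + (-9) = -16 — verified.
Step 3: x = 4 + (-1) = 3, y = -16 + (7) = -9 — no discrepancy.
Step 4: x = 3 + (1) = 4, y = -9 + (-4) = -13 — this is not what the transcript shows.
That makes step 4 the first incorrect line — y = -13 is what it should show.

step 4, y = -13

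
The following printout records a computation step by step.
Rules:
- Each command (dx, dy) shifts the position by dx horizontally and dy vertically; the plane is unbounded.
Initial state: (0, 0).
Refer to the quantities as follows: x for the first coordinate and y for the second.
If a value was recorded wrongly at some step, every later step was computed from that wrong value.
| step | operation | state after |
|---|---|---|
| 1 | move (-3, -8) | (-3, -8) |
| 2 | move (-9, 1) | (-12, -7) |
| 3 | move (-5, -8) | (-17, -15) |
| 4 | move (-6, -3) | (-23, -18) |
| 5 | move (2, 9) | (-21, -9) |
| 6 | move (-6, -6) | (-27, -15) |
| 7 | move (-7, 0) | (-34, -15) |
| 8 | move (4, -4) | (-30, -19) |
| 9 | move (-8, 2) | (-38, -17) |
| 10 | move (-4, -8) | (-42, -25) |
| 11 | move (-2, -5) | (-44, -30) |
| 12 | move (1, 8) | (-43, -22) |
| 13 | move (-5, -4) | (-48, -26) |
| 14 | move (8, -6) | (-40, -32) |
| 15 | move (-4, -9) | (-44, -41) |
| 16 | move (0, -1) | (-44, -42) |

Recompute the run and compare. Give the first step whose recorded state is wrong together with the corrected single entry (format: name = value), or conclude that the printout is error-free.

no error

step 1: x = 0 + (-3) = -3, y = 0 + (-8) = -8 -> agrees with the printout
step 2: x = -3 + (-9) = -12, y = -8 + (1) = -7 -> matches
step 3: x = -12 + (-5) = -17, y = -7 + (-8) = -15 -> exactly as logged
step 4: x = -17 + (-6) = -23, y = -15 + (-3) = -18 -> exactly as logged
step 5: x = -23 + (2) = -21, y = -18 + (9) = -9 -> agrees with the printout
step 6: x = -21 + (-6) = -27, y = -9 + (-6) = -15 -> consistent with the printout
step 7: x = -27 + (-7) = -34, y = -15 + (0) = -15 -> verified
step 8: x = -34 + (4) = -30, y = -15 + (-4) = -19 -> in agreement
step 9: x = -30 + (-8) = -38, y = -19 + (2) = -17 -> no discrepancy
step 10: x = -38 + (-4) = -42, y = -17 + (-8) = -25 -> in agreement
step 11: x = -42 + (-2) = -44, y = -25 + (-5) = -30 -> consistent with the printout
step 12: x = -44 + (1) = -43, y = -30 + (8) = -22 -> matches
step 13: x = -43 + (-5) = -48, y = -22 + (-4) = -26 -> no discrepancy
step 14: x = -48 + (8) = -40, y = -26 + (-6) = -32 -> verified
step 15: x = -40 + (-4) = -44, y = -32 + (-9) = -41 -> checks out
step 16: x = -44 + (0) = -44, y = -41 + (-1) = -42 -> agrees with the printout
All steps check out; nothing to correct.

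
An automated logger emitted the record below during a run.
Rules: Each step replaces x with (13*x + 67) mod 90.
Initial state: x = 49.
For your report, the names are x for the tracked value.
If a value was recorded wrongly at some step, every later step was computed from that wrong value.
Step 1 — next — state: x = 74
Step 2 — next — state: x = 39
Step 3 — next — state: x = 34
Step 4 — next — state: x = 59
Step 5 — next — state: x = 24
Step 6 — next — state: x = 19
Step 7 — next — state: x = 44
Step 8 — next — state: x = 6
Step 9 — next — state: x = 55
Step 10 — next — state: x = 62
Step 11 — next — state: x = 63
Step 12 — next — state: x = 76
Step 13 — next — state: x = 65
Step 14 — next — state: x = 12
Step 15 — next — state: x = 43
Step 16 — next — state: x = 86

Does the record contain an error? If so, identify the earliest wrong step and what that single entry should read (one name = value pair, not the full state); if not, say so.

Recomputing the run from the initial state:
step 1: x = 74
step 2: x = 39
step 3: x = 34
step 4: x = 59
step 5: x = 24
step 6: x = 19
step 7: x = 44
step 8: x = 9
step 9: x = 4
step 10: x = 29
step 11: x = 84
step 12: x = 79
step 13: x = 14
step 14: x = 69
step 15: x = 64
step 16: x = 89
The first disagreement with the record is at step 8, where the value should be x = 9.

step 8, x = 9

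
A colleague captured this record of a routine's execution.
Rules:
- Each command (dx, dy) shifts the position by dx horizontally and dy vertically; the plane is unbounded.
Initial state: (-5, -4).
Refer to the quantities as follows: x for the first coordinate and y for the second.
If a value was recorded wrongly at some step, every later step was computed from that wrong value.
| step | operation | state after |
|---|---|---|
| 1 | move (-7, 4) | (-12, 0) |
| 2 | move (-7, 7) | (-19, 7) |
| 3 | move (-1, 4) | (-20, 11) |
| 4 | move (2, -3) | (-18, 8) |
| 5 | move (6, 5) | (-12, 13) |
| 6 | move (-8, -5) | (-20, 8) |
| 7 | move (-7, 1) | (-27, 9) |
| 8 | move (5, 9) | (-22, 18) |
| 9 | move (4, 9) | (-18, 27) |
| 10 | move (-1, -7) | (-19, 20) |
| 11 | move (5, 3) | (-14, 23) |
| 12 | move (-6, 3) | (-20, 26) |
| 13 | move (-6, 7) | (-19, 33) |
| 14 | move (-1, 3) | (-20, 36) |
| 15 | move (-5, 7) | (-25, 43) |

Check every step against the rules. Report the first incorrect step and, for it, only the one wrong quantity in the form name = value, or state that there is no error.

step 13, x = -26

step 1: x = -5 + (-7) = -12, y = -4 + (4) = 0 -> same as recorded
step 2: x = -12 + (-7) = -19, y = 0 + (7) = 7 -> consistent with the record
step 3: x = -19 + (-1) = -20, y = 7 + (4) = 11 -> verified
step 4: x = -20 + (2) = -18, y = 11 + (-3) = 8 -> exactly as logged
step 5: x = -18 + (6) = -12, y = 8 + (5) = 13 -> same as recorded
step 6: x = -12 + (-8) = -20, y = 13 + (-5) = 8 -> in agreement
step 7: x = -20 + (-7) = -27, y = 8 + (1) = 9 -> confirmed correct
step 8: x = -27 + (5) = -22, y = 9 + (9) = 18 -> confirmed correct
step 9: x = -22 + (4) = -18, y = 18 + (9) = 27 -> same as recorded
step 10: x = -18 + (-1) = -19, y = 27 + (-7) = 20 -> verified
step 11: x = -19 + (5) = -14, y = 20 + (3) = 23 -> in agreement
step 12: x = -14 + (-6) = -20, y = 23 + (3) = 26 -> consistent with the record
step 13: x = -20 + (-6) = -26, y = 26 + (7) = 33 -> the record has a different value
First incorrect step: 13; the correct value is x = -26.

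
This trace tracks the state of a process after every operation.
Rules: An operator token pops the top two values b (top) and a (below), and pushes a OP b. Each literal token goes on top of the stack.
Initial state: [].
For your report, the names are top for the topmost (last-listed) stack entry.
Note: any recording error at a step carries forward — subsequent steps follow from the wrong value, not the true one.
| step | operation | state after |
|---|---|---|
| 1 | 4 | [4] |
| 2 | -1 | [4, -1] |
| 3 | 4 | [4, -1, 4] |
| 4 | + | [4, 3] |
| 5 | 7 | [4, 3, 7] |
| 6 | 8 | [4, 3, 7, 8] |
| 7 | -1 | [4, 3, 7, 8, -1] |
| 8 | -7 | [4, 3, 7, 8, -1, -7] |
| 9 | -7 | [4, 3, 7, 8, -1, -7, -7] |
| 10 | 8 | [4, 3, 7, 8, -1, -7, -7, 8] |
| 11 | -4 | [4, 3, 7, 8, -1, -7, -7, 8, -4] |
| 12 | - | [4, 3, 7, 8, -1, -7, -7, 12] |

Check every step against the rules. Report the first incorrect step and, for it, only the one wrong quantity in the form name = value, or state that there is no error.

no error

1. push 4: top = 4 (agrees with the trace)
2. push -1: top = -1 (verified)
3. push 4: top = 4 (consistent with the trace)
4. -1 + 4 = 3 (checks out)
5. push 7: top = 7 (matches)
6. push 8: top = 8 (confirmed correct)
7. push -1: top = -1 (agrees with the trace)
8. push -7: top = -7 (verified)
9. push -7: top = -7 (verified)
10. push 8: top = 8 (in agreement)
11. push -4: top = -4 (agrees with the trace)
12. 8 - -4 = 12 (confirmed correct)
No step deviates from the rules.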